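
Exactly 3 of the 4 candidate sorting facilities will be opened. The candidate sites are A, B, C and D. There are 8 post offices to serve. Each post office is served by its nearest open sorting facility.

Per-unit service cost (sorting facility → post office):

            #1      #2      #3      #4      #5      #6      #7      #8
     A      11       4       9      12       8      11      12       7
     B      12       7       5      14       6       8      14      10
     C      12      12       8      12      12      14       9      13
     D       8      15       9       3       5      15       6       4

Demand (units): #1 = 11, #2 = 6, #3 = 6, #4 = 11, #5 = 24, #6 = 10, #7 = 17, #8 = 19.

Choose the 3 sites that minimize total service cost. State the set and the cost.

With exactly 3 open, each post office uses its cheapest among the chosen.
{A, B, D}: #1→D 8·11=88, #2→A 4·6=24, #3→B 5·6=30, #4→D 3·11=33, #5→D 5·24=120, #6→B 8·10=80, #7→D 6·17=102, #8→D 4·19=76. Service cost 553.
{B, C, D}: service cost 571
{A, C, D}: service cost 601
Among all 4 size-3 choices, {A, B, D} is lowest.

Choose A, B and D; total service cost 553.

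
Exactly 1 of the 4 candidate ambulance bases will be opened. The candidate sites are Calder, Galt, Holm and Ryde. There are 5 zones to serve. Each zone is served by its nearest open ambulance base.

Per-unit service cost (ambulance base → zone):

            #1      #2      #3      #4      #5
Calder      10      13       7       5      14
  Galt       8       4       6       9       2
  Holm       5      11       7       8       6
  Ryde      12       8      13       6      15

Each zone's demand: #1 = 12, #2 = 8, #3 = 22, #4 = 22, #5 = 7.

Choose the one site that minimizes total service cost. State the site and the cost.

With exactly 1 open, each zone uses its cheapest among the chosen.
{Galt}: #1→Galt 8·12=96, #2→Galt 4·8=32, #3→Galt 6·22=132, #4→Galt 9·22=198, #5→Galt 2·7=14. Service cost 472.
{Holm}: service cost 520
{Calder}: service cost 586
Among all 4 size-1 choices, {Galt} is lowest.

Choose Galt only; total service cost 472.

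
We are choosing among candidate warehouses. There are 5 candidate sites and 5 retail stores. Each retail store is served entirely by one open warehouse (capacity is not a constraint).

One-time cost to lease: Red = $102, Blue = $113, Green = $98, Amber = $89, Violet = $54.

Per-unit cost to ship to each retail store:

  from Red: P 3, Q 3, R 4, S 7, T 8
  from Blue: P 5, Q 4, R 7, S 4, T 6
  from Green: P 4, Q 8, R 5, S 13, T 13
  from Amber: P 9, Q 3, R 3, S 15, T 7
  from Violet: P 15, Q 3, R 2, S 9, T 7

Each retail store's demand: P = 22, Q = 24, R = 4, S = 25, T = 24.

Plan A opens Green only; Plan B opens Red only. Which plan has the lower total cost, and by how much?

Plan B is cheaper by 412.

Plan A: {Green}: P→Green 4·22=88, Q→Green 8·24=192, R→Green 5·4=20, S→Green 13·25=325, T→Green 13·24=312. Service 937; fixed 98; total 1035.
Plan B: {Red}: P→Red 3·22=66, Q→Red 3·24=72, R→Red 4·4=16, S→Red 7·25=175, T→Red 8·24=192. Service 521; fixed 102; total 623.
Difference: |1035 − 623| = 412.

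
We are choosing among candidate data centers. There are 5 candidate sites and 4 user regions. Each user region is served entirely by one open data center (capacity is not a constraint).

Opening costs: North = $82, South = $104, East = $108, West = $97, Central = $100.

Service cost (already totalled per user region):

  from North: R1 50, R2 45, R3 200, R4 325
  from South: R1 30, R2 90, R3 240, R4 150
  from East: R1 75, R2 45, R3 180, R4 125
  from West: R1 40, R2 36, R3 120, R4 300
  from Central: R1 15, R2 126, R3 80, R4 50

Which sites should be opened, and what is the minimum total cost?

For any fixed open set, each user region goes to its cheapest open site; total = fixed + service.
{Central}: R1→Central 15, R2→Central 126, R3→Central 80, R4→Central 50. Service 271; fixed 100; total 371.
{North, Central}: service 190 + fixed 182 = 372
{West, Central}: service 181 + fixed 197 = 378
{North, South, East, West, Central}: service 181 + fixed 491 = 672
No other subset beats 371.

Open Central only; minimum total cost 371.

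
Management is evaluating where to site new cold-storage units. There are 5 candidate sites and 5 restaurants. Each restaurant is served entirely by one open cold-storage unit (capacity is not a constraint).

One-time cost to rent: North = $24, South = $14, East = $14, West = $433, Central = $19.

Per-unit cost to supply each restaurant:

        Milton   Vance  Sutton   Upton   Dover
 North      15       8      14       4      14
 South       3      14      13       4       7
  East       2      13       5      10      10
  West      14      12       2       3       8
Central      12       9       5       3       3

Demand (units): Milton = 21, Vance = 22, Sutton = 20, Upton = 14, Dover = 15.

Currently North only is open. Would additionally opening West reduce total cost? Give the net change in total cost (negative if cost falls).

No — net change +68 (cost rises by 68).

Current service cost with {North}: 1037.
Adding West: each restaurant re-picks its cheapest; new service cost 672, saving 365.
Extra fixed cost: 433. Net change = 433 − 365 = 68.
(Totals: 1061 → 1129.)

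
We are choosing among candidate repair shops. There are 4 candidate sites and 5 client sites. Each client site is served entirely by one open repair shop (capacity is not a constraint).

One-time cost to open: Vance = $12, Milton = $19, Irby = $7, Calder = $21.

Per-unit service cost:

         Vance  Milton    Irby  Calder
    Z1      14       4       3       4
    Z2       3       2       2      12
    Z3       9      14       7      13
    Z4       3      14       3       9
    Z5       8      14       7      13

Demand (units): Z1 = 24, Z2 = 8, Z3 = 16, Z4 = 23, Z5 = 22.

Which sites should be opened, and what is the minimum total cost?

For any fixed open set, each client site goes to its cheapest open site; total = fixed + service.
{Irby}: Z1→Irby 3·24=72, Z2→Irby 2·8=16, Z3→Irby 7·16=112, Z4→Irby 3·23=69, Z5→Irby 7·22=154. Service 423; fixed 7; total 430.
{Vance, Irby}: Z1→Irby 3·24=72, Z2→Irby 2·8=16, Z3→Irby 7·16=112, Z4→Vance 3·23=69, Z5→Irby 7·22=154. Service 423; fixed 19; total 442.
{Milton, Irby}: service 423 + fixed 26 = 449
{Vance, Milton, Irby, Calder}: service 423 + fixed 59 = 482
No other subset beats 430.

Open Irby only; minimum total cost 430.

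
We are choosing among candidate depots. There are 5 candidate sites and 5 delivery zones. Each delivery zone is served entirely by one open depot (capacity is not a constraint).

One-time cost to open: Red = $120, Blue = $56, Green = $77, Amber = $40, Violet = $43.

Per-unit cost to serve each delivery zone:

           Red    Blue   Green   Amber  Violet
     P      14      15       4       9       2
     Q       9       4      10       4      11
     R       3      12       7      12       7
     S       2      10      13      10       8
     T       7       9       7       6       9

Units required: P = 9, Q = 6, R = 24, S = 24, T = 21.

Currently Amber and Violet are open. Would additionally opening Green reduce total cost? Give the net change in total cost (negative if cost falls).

No — net change +77 (cost rises by 77).

Current service cost with {Amber, Violet}: 528.
Adding Green: each delivery zone re-picks its cheapest; new service cost 528, saving 0.
Extra fixed cost: 77. Net change = 77 − 0 = 77.
(Totals: 611 → 688.)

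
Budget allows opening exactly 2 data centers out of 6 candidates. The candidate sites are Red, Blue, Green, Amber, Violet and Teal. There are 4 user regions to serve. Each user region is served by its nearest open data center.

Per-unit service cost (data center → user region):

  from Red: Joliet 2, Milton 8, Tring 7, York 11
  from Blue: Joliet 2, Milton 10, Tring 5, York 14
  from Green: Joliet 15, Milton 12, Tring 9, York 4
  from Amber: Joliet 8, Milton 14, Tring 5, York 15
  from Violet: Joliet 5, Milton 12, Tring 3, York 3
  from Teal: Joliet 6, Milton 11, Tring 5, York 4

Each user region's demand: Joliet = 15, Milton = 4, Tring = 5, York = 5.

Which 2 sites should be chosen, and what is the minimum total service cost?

Choose Red and Violet; total service cost 92.

With exactly 2 open, each user region uses its cheapest among the chosen.
{Red, Violet}: Joliet→Red 2·15=30, Milton→Red 8·4=32, Tring→Violet 3·5=15, York→Violet 3·5=15. Service cost 92.
{Blue, Violet}: service cost 100
{Red, Teal}: service cost 107
Among all 15 size-2 choices, {Red, Violet} is lowest.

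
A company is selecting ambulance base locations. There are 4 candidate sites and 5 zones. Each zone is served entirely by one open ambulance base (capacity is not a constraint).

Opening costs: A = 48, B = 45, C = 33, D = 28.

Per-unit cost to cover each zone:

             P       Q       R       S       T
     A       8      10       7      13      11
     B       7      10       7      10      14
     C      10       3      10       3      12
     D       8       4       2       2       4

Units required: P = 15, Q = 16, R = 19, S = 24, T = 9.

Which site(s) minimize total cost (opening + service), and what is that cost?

Open D only; minimum total cost 334.

For any fixed open set, each zone goes to its cheapest open site; total = fixed + service.
{D}: P→D 8·15=120, Q→D 4·16=64, R→D 2·19=38, S→D 2·24=48, T→D 4·9=36. Service 306; fixed 28; total 334.
{C, D}: service 290 + fixed 61 = 351
{B, D}: P→B 7·15=105, Q→D 4·16=64, R→D 2·19=38, S→D 2·24=48, T→D 4·9=36. Service 291; fixed 73; total 364.
{A, B, C, D}: service 275 + fixed 154 = 429
No other subset beats 334.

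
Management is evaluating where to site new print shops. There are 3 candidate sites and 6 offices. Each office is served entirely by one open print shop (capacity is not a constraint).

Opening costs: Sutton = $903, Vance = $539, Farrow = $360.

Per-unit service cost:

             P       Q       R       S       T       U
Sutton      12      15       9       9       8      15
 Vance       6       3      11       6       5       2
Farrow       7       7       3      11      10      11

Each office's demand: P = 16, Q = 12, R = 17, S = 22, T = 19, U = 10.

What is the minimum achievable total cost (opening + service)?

For any fixed open set, each office goes to its cheapest open site; total = fixed + service.
{Vance}: P→Vance 6·16=96, Q→Vance 3·12=36, R→Vance 11·17=187, S→Vance 6·22=132, T→Vance 5·19=95, U→Vance 2·10=20. Service 566; fixed 539; total 1105.
{Farrow}: P→Farrow 7·16=112, Q→Farrow 7·12=84, R→Farrow 3·17=51, S→Farrow 11·22=242, T→Farrow 10·19=190, U→Farrow 11·10=110. Service 789; fixed 360; total 1149.
{Vance, Farrow}: P→Vance 6·16=96, Q→Vance 3·12=36, R→Farrow 3·17=51, S→Vance 6·22=132, T→Vance 5·19=95, U→Vance 2·10=20. Service 430; fixed 899; total 1329.
{Sutton, Vance, Farrow}: P→Vance 6·16=96, Q→Vance 3·12=36, R→Farrow 3·17=51, S→Vance 6·22=132, T→Vance 5·19=95, U→Vance 2·10=20. Service 430; fixed 1802; total 2232.
No other subset beats 1105.

Minimum total cost: 1105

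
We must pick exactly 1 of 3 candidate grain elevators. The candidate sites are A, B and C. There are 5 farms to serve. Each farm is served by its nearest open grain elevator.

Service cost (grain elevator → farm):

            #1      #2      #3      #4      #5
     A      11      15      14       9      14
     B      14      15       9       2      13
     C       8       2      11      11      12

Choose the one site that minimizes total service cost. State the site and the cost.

Choose C only; total service cost 44.

With exactly 1 open, each farm uses its cheapest among the chosen.
{C}: #1→C 8, #2→C 2, #3→C 11, #4→C 11, #5→C 12. Service cost 44.
{B}: service cost 53
{A}: service cost 63
Among all 3 size-1 choices, {C} is lowest.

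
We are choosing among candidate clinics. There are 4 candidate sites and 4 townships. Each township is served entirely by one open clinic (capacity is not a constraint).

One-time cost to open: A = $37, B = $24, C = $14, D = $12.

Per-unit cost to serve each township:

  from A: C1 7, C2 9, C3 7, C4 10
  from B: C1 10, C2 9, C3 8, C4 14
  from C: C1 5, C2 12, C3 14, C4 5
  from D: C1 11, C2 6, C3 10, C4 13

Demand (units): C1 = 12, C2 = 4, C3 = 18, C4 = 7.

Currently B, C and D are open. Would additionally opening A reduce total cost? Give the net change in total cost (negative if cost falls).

Current service cost with {B, C, D}: 263.
Adding A: each township re-picks its cheapest; new service cost 245, saving 18.
Extra fixed cost: 37. Net change = 37 − 18 = 19.
(Totals: 313 → 332.)

No — net change +19 (cost rises by 19).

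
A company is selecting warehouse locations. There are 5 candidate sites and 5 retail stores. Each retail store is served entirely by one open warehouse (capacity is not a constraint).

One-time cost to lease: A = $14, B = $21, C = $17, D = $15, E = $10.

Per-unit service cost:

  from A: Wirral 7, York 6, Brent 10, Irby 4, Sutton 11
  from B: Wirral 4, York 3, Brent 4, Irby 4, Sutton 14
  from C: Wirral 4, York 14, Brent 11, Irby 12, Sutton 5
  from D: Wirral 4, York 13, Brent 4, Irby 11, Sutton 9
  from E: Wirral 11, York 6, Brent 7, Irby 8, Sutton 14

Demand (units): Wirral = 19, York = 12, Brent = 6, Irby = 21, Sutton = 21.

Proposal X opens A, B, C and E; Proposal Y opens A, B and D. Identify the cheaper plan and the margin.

Proposal X is cheaper by 72.

Proposal X: {A, B, C, E}: Wirral→B 4·19=76, York→B 3·12=36, Brent→B 4·6=24, Irby→A 4·21=84, Sutton→C 5·21=105. Service 325; fixed 62; total 387.
Proposal Y: {A, B, D}: Wirral→B 4·19=76, York→B 3·12=36, Brent→B 4·6=24, Irby→A 4·21=84, Sutton→D 9·21=189. Service 409; fixed 50; total 459.
Difference: |387 − 459| = 72.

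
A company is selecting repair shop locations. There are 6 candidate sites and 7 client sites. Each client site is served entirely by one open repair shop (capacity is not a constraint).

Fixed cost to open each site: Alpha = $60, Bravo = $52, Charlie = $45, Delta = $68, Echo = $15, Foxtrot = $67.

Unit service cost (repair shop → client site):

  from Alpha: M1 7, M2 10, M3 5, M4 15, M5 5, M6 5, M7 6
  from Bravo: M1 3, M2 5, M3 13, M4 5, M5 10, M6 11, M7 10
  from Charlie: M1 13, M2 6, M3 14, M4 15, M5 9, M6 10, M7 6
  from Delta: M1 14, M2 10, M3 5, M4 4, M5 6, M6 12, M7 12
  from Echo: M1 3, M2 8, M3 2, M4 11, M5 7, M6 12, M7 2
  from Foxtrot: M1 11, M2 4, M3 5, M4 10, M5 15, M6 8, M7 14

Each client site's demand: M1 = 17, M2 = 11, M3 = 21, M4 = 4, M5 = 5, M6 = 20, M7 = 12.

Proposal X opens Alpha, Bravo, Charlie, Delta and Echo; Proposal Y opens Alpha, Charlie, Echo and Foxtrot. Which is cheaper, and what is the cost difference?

Proposal X: {Alpha, Bravo, Charlie, Delta, Echo}: M1→Bravo 3·17=51, M2→Bravo 5·11=55, M3→Echo 2·21=42, M4→Delta 4·4=16, M5→Alpha 5·5=25, M6→Alpha 5·20=100, M7→Echo 2·12=24. Service 313; fixed 240; total 553.
Proposal Y: {Alpha, Charlie, Echo, Foxtrot}: M1→Echo 3·17=51, M2→Foxtrot 4·11=44, M3→Echo 2·21=42, M4→Foxtrot 10·4=40, M5→Alpha 5·5=25, M6→Alpha 5·20=100, M7→Echo 2·12=24. Service 326; fixed 187; total 513.
Difference: |553 − 513| = 40.

Proposal Y is cheaper by 40.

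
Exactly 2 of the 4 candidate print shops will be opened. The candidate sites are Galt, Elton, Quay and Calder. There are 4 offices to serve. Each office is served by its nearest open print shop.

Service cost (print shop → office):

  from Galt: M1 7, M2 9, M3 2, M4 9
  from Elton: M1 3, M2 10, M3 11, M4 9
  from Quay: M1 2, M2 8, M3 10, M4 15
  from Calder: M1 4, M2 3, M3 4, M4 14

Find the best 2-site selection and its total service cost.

With exactly 2 open, each office uses its cheapest among the chosen.
{Galt, Calder}: M1→Calder 4, M2→Calder 3, M3→Galt 2, M4→Galt 9. Service cost 18.
{Elton, Calder}: service cost 19
{Galt, Quay}: service cost 21
Among all 6 size-2 choices, {Galt, Calder} is lowest.

Choose Galt and Calder; total service cost 18.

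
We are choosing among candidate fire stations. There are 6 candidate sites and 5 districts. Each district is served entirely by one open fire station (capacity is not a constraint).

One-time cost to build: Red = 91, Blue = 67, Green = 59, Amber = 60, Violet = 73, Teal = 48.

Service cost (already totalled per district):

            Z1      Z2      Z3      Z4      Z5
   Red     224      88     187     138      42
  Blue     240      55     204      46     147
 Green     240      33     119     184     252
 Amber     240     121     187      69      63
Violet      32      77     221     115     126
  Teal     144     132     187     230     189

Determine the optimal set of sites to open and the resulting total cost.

Open Green, Amber and Violet; minimum total cost 508.

For any fixed open set, each district goes to its cheapest open site; total = fixed + service.
{Green, Amber, Violet}: Z1→Violet 32, Z2→Green 33, Z3→Green 119, Z4→Amber 69, Z5→Amber 63. Service 316; fixed 192; total 508.
{Blue, Green, Amber, Violet}: Z1→Violet 32, Z2→Green 33, Z3→Green 119, Z4→Blue 46, Z5→Amber 63. Service 293; fixed 259; total 552.
{Blue, Green, Violet}: service 356 + fixed 199 = 555
{Red, Blue, Green, Amber, Violet, Teal}: service 272 + fixed 398 = 670
No other subset beats 508.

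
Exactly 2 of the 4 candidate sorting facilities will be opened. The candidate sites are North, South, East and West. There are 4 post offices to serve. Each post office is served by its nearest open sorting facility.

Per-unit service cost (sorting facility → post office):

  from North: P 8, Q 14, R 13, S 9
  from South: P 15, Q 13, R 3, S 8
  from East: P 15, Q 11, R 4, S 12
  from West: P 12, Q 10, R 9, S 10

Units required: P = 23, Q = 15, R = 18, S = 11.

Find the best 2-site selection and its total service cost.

With exactly 2 open, each post office uses its cheapest among the chosen.
{North, East}: P→North 8·23=184, Q→East 11·15=165, R→East 4·18=72, S→North 9·11=99. Service cost 520.
{North, South}: service cost 521
{South, West}: service cost 568
Among all 6 size-2 choices, {North, East} is lowest.

Choose North and East; total service cost 520.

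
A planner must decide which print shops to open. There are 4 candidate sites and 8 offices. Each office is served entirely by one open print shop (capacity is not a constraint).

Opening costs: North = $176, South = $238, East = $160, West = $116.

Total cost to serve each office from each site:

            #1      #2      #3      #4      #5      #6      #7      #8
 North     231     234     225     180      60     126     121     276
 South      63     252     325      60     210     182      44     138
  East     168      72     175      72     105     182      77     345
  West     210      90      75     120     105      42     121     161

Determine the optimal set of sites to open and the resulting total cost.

For any fixed open set, each office goes to its cheapest open site; total = fixed + service.
{South, West}: #1→South 63, #2→West 90, #3→West 75, #4→South 60, #5→West 105, #6→West 42, #7→South 44, #8→South 138. Service 617; fixed 354; total 971.
{West}: service 924 + fixed 116 = 1040
{East, West}: service 772 + fixed 276 = 1048
{North, South, East, West}: service 554 + fixed 690 = 1244
(All 15 nonempty subsets were checked; South and West is lowest.)

Open South and West; minimum total cost 971.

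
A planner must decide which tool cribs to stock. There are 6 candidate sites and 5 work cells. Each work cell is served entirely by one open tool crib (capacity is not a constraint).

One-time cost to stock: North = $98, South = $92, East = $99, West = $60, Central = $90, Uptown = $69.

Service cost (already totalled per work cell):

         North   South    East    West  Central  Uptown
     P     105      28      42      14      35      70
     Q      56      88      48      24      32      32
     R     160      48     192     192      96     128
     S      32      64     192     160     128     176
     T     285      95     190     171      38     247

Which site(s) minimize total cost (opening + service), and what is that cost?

For any fixed open set, each work cell goes to its cheapest open site; total = fixed + service.
{South, Central}: P→South 28, Q→Central 32, R→South 48, S→South 64, T→Central 38. Service 210; fixed 182; total 392.
{South, West}: service 245 + fixed 152 = 397
{South}: service 323 + fixed 92 = 415
{North, South, East, West, Central, Uptown}: P→West 14, Q→West 24, R→South 48, S→North 32, T→Central 38. Service 156; fixed 508; total 664.
No other subset beats 392.

Open South and Central; minimum total cost 392.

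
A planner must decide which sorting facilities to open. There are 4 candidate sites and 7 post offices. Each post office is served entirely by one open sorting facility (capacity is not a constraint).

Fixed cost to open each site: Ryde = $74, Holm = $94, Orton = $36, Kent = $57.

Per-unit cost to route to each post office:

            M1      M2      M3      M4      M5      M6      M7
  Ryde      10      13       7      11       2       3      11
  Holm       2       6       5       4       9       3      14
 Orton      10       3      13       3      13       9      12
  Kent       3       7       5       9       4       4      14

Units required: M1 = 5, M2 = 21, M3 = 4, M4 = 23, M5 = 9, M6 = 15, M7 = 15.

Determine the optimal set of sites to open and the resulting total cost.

Open Orton and Kent; minimum total cost 536.

For any fixed open set, each post office goes to its cheapest open site; total = fixed + service.
{Orton, Kent}: M1→Kent 3·5=15, M2→Orton 3·21=63, M3→Kent 5·4=20, M4→Orton 3·23=69, M5→Kent 4·9=36, M6→Kent 4·15=60, M7→Orton 12·15=180. Service 443; fixed 93; total 536.
{Ryde, Orton}: service 438 + fixed 110 = 548
{Ryde, Orton, Kent}: service 395 + fixed 167 = 562
{Ryde, Holm, Orton, Kent}: service 390 + fixed 261 = 651
(All 15 nonempty subsets were checked; Orton and Kent is lowest.)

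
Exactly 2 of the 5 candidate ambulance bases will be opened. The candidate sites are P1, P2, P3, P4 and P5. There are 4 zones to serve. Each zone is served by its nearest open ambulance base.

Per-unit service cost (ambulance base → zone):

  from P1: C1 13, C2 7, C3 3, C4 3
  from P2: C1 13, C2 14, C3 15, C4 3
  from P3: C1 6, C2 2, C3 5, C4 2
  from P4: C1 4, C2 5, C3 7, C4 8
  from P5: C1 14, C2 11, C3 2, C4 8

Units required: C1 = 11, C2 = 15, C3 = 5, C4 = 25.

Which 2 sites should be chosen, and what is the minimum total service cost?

Choose P3 and P4; total service cost 149.

With exactly 2 open, each zone uses its cheapest among the chosen.
{P3, P4}: C1→P4 4·11=44, C2→P3 2·15=30, C3→P3 5·5=25, C4→P3 2·25=50. Service cost 149.
{P3, P5}: service cost 156
{P1, P3}: service cost 161
Among all 10 size-2 choices, {P3, P4} is lowest.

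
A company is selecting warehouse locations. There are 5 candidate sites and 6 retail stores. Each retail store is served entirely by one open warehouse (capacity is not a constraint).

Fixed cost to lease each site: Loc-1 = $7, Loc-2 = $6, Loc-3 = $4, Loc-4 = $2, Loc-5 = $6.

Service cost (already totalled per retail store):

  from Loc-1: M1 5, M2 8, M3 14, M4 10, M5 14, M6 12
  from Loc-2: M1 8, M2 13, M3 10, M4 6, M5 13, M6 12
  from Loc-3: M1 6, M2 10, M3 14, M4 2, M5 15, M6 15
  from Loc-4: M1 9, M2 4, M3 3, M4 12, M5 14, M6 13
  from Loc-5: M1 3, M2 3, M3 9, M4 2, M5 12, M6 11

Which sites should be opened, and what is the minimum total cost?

Open Loc-4 and Loc-5; minimum total cost 42.

For any fixed open set, each retail store goes to its cheapest open site; total = fixed + service.
{Loc-4, Loc-5}: M1→Loc-5 3, M2→Loc-5 3, M3→Loc-4 3, M4→Loc-5 2, M5→Loc-5 12, M6→Loc-5 11. Service 34; fixed 8; total 42.
{Loc-3, Loc-4, Loc-5}: service 34 + fixed 12 = 46
{Loc-5}: service 40 + fixed 6 = 46
{Loc-1, Loc-2, Loc-3, Loc-4, Loc-5}: service 34 + fixed 25 = 59
No other subset beats 42.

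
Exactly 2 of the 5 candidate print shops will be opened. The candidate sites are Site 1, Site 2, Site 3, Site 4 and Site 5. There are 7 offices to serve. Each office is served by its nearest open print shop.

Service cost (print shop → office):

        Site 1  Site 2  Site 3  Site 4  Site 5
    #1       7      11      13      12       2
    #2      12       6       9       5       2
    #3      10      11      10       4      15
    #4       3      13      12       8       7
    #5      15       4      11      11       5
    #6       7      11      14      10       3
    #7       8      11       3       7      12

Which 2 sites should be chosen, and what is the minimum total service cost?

With exactly 2 open, each office uses its cheapest among the chosen.
{Site 4, Site 5}: #1→Site 5 2, #2→Site 5 2, #3→Site 4 4, #4→Site 5 7, #5→Site 5 5, #6→Site 5 3, #7→Site 4 7. Service cost 30.
{Site 3, Site 5}: service cost 32
{Site 1, Site 5}: service cost 33
Among all 10 size-2 choices, {Site 4, Site 5} is lowest.

Choose Site 4 and Site 5; total service cost 30.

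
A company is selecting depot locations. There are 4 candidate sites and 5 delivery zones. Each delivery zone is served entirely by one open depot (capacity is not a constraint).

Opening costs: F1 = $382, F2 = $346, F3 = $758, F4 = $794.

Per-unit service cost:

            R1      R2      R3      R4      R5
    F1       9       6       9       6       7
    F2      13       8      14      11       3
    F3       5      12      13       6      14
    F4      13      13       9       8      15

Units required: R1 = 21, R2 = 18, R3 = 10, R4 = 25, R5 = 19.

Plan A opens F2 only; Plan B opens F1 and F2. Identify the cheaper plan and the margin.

Plan A is cheaper by 87.

Plan A: {F2}: R1→F2 13·21=273, R2→F2 8·18=144, R3→F2 14·10=140, R4→F2 11·25=275, R5→F2 3·19=57. Service 889; fixed 346; total 1235.
Plan B: {F1, F2}: R1→F1 9·21=189, R2→F1 6·18=108, R3→F1 9·10=90, R4→F1 6·25=150, R5→F2 3·19=57. Service 594; fixed 728; total 1322.
Difference: |1235 − 1322| = 87.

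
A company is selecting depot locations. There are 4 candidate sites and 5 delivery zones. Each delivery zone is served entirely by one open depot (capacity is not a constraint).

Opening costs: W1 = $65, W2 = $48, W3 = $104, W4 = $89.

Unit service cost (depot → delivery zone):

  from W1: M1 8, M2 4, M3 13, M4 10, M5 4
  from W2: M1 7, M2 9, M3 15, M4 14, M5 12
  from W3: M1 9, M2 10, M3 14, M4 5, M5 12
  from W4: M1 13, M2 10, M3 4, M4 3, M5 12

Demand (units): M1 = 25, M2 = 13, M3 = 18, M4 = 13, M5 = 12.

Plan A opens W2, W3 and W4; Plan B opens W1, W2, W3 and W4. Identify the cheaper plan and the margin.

Plan A: {W2, W3, W4}: M1→W2 7·25=175, M2→W2 9·13=117, M3→W4 4·18=72, M4→W4 3·13=39, M5→W2 12·12=144. Service 547; fixed 241; total 788.
Plan B: {W1, W2, W3, W4}: M1→W2 7·25=175, M2→W1 4·13=52, M3→W4 4·18=72, M4→W4 3·13=39, M5→W1 4·12=48. Service 386; fixed 306; total 692.
Difference: |788 − 692| = 96.

Plan B is cheaper by 96.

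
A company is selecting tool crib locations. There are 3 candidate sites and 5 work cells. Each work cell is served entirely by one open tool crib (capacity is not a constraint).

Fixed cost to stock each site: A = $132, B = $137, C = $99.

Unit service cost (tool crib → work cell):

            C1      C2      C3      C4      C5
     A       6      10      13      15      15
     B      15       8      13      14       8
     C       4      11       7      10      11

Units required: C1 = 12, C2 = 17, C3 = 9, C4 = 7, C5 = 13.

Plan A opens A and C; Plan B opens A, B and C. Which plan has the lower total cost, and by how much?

Plan A: {A, C}: C1→C 4·12=48, C2→A 10·17=170, C3→C 7·9=63, C4→C 10·7=70, C5→C 11·13=143. Service 494; fixed 231; total 725.
Plan B: {A, B, C}: C1→C 4·12=48, C2→B 8·17=136, C3→C 7·9=63, C4→C 10·7=70, C5→B 8·13=104. Service 421; fixed 368; total 789.
Difference: |725 − 789| = 64.

Plan A is cheaper by 64.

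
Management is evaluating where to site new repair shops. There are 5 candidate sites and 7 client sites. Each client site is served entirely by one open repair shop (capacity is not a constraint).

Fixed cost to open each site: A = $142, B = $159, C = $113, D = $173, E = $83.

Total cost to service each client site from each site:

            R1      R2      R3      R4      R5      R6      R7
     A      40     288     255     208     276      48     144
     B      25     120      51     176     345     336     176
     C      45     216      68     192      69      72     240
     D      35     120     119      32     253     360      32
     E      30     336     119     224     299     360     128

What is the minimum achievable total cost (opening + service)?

Minimum total cost: 714

For any fixed open set, each client site goes to its cheapest open site; total = fixed + service.
{C, D}: R1→D 35, R2→D 120, R3→C 68, R4→D 32, R5→C 69, R6→C 72, R7→D 32. Service 428; fixed 286; total 714.
{C, D, E}: service 423 + fixed 369 = 792
{A, C, D}: R1→D 35, R2→D 120, R3→C 68, R4→D 32, R5→C 69, R6→A 48, R7→D 32. Service 404; fixed 428; total 832.
{A, B, C, D, E}: service 377 + fixed 670 = 1047
No other subset beats 714.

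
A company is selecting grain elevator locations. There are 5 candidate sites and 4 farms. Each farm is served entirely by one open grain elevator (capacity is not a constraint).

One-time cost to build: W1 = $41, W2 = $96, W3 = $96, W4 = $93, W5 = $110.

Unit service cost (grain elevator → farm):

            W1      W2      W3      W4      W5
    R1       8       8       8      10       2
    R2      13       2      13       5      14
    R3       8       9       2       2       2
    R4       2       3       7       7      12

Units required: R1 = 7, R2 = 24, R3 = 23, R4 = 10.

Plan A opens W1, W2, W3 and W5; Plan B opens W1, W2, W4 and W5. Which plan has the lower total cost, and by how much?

Plan A: {W1, W2, W3, W5}: R1→W5 2·7=14, R2→W2 2·24=48, R3→W3 2·23=46, R4→W1 2·10=20. Service 128; fixed 343; total 471.
Plan B: {W1, W2, W4, W5}: R1→W5 2·7=14, R2→W2 2·24=48, R3→W4 2·23=46, R4→W1 2·10=20. Service 128; fixed 340; total 468.
Difference: |471 − 468| = 3.

Plan B is cheaper by 3.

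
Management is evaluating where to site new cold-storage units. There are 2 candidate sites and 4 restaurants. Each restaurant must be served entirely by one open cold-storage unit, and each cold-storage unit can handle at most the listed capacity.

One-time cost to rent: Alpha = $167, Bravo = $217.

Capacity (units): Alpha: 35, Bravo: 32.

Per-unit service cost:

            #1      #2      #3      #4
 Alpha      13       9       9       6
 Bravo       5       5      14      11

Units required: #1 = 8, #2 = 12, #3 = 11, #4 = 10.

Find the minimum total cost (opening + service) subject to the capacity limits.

Minimum total cost: 643

Open {Alpha, Bravo}: #1→Bravo 5·8=40, #2→Bravo 5·12=60, #3→Alpha 9·11=99, #4→Alpha 6·10=60.
Loads: Alpha carries 21/35, Bravo carries 20/32. Service 259; fixed 384; total 643.
Next best feasible plan costs 691.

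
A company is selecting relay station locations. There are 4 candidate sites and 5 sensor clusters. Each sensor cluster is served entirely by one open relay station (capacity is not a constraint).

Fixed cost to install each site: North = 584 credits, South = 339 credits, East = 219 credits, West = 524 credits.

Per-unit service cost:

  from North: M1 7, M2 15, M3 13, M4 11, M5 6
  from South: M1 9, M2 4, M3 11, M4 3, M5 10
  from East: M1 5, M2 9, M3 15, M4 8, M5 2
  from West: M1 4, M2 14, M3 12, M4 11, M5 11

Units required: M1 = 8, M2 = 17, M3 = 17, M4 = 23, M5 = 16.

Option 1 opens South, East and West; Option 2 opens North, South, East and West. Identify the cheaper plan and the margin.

Option 1: {South, East, West}: M1→West 4·8=32, M2→South 4·17=68, M3→South 11·17=187, M4→South 3·23=69, M5→East 2·16=32. Service 388; fixed 1082; total 1470.
Option 2: {North, South, East, West}: M1→West 4·8=32, M2→South 4·17=68, M3→South 11·17=187, M4→South 3·23=69, M5→East 2·16=32. Service 388; fixed 1666; total 2054.
Difference: |1470 − 2054| = 584.

Option 1 is cheaper by 584.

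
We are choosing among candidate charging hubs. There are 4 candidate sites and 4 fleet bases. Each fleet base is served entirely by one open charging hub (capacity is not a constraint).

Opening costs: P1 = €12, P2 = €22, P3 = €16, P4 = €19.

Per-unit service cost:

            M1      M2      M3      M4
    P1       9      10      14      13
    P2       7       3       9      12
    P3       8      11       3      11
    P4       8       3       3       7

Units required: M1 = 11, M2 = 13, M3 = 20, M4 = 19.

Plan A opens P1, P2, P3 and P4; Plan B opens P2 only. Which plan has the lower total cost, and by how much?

Plan A is cheaper by 168.

Plan A: {P1, P2, P3, P4}: M1→P2 7·11=77, M2→P2 3·13=39, M3→P3 3·20=60, M4→P4 7·19=133. Service 309; fixed 69; total 378.
Plan B: {P2}: M1→P2 7·11=77, M2→P2 3·13=39, M3→P2 9·20=180, M4→P2 12·19=228. Service 524; fixed 22; total 546.
Difference: |378 − 546| = 168.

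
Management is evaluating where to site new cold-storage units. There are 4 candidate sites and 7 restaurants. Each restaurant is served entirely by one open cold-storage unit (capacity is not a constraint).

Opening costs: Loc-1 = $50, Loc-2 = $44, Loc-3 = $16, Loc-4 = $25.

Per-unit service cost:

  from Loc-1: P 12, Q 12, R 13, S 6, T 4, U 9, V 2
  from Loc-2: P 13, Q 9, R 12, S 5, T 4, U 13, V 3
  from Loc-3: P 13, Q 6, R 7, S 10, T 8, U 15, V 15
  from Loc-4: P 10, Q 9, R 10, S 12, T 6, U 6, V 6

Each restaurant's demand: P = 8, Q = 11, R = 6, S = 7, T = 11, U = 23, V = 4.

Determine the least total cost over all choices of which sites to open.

Minimum total cost: 502

For any fixed open set, each restaurant goes to its cheapest open site; total = fixed + service.
{Loc-2, Loc-3, Loc-4}: P→Loc-4 10·8=80, Q→Loc-3 6·11=66, R→Loc-3 7·6=42, S→Loc-2 5·7=35, T→Loc-2 4·11=44, U→Loc-4 6·23=138, V→Loc-2 3·4=12. Service 417; fixed 85; total 502.
{Loc-1, Loc-3, Loc-4}: P→Loc-4 10·8=80, Q→Loc-3 6·11=66, R→Loc-3 7·6=42, S→Loc-1 6·7=42, T→Loc-1 4·11=44, U→Loc-4 6·23=138, V→Loc-1 2·4=8. Service 420; fixed 91; total 511.
{Loc-3, Loc-4}: service 486 + fixed 41 = 527
{Loc-1, Loc-2, Loc-3, Loc-4}: service 413 + fixed 135 = 548
(All 15 nonempty subsets were checked; Loc-2, Loc-3 and Loc-4 is lowest.)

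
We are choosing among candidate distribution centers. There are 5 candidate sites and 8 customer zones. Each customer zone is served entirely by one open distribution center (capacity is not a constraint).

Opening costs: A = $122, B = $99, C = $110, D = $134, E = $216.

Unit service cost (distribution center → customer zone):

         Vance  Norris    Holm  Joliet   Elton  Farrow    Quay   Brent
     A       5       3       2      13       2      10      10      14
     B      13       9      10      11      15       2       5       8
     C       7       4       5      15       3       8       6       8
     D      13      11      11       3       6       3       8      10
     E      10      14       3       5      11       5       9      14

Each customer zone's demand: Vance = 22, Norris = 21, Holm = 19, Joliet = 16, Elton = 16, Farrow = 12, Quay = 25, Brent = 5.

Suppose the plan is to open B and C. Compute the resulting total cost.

Total cost: 955

Each customer zone is assigned to its cheapest site among the open ones.
{B, C}: Vance→C 7·22=154, Norris→C 4·21=84, Holm→C 5·19=95, Joliet→B 11·16=176, Elton→C 3·16=48, Farrow→B 2·12=24, Quay→B 5·25=125, Brent→B 8·5=40. Service 746; fixed 209; total 955.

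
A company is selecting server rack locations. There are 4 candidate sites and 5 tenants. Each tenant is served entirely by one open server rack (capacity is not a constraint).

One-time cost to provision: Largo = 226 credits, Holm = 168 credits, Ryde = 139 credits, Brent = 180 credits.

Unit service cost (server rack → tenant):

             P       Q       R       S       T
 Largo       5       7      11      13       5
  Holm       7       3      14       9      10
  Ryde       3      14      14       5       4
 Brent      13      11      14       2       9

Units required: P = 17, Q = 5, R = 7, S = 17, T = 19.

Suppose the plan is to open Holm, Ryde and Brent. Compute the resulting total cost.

Each tenant is assigned to its cheapest site among the open ones.
{Holm, Ryde, Brent}: P→Ryde 3·17=51, Q→Holm 3·5=15, R→Holm 14·7=98, S→Brent 2·17=34, T→Ryde 4·19=76. Service 274; fixed 487; total 761.

Total cost: 761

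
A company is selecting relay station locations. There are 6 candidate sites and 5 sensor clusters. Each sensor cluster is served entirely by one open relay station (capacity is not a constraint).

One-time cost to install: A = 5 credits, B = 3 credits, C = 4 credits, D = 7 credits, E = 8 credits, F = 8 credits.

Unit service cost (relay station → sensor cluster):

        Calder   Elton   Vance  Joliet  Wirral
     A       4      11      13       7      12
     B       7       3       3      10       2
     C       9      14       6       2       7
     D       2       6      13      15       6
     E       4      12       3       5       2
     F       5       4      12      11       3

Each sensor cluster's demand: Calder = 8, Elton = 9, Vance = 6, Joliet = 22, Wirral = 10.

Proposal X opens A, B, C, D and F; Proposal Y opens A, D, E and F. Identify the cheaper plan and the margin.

Proposal X: {A, B, C, D, F}: Calder→D 2·8=16, Elton→B 3·9=27, Vance→B 3·6=18, Joliet→C 2·22=44, Wirral→B 2·10=20. Service 125; fixed 27; total 152.
Proposal Y: {A, D, E, F}: Calder→D 2·8=16, Elton→F 4·9=36, Vance→E 3·6=18, Joliet→E 5·22=110, Wirral→E 2·10=20. Service 200; fixed 28; total 228.
Difference: |152 − 228| = 76.

Proposal X is cheaper by 76.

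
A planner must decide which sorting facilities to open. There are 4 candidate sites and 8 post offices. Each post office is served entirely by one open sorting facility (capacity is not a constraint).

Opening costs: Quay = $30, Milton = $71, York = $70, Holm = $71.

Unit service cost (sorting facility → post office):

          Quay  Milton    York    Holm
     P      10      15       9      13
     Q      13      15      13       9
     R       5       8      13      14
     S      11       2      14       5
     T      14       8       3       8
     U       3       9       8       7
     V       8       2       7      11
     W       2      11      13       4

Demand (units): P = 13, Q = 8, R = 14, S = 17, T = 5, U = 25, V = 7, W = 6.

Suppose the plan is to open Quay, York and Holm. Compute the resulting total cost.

Total cost: 666

Each post office is assigned to its cheapest site among the open ones.
{Quay, York, Holm}: P→York 9·13=117, Q→Holm 9·8=72, R→Quay 5·14=70, S→Holm 5·17=85, T→York 3·5=15, U→Quay 3·25=75, V→York 7·7=49, W→Quay 2·6=12. Service 495; fixed 171; total 666.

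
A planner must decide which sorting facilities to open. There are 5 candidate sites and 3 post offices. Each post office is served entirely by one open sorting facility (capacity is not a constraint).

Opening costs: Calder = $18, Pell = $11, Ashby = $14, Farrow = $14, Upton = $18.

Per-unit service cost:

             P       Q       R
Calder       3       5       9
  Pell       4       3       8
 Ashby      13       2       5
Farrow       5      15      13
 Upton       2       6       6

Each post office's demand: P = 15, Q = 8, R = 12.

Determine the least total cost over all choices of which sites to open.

Minimum total cost: 138

For any fixed open set, each post office goes to its cheapest open site; total = fixed + service.
{Ashby, Upton}: P→Upton 2·15=30, Q→Ashby 2·8=16, R→Ashby 5·12=60. Service 106; fixed 32; total 138.
{Pell, Ashby, Upton}: service 106 + fixed 43 = 149
{Ashby, Farrow, Upton}: service 106 + fixed 46 = 152
{Calder, Pell, Ashby, Farrow, Upton}: P→Upton 2·15=30, Q→Ashby 2·8=16, R→Ashby 5·12=60. Service 106; fixed 75; total 181.
No other subset beats 138.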